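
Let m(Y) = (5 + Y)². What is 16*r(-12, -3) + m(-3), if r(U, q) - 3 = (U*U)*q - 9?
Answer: -7004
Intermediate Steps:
r(U, q) = -6 + q*U² (r(U, q) = 3 + ((U*U)*q - 9) = 3 + (U²*q - 9) = 3 + (q*U² - 9) = 3 + (-9 + q*U²) = -6 + q*U²)
16*r(-12, -3) + m(-3) = 16*(-6 - 3*(-12)²) + (5 - 3)² = 16*(-6 - 3*144) + 2² = 16*(-6 - 432) + 4 = 16*(-438) + 4 = -7008 + 4 = -7004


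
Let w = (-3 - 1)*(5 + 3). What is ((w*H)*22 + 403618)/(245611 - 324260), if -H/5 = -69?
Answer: -160738/78649 ≈ -2.0437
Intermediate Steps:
H = 345 (H = -5*(-69) = 345)
w = -32 (w = -4*8 = -32)
((w*H)*22 + 403618)/(245611 - 324260) = (-32*345*22 + 403618)/(245611 - 324260) = (-11040*22 + 403618)/(-78649) = (-242880 + 403618)*(-1/78649) = 160738*(-1/78649) = -160738/78649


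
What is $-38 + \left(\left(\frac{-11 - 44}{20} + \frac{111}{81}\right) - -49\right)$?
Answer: $\frac{1039}{108} \approx 9.6204$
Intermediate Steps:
$-38 + \left(\left(\frac{-11 - 44}{20} + \frac{111}{81}\right) - -49\right) = -38 + \left(\left(\left(-55\right) \frac{1}{20} + 111 \cdot \frac{1}{81}\right) + 49\right) = -38 + \left(\left(- \frac{11}{4} + \frac{37}{27}\right) + 49\right) = -38 + \left(- \frac{149}{108} + 49\right) = -38 + \frac{5143}{108} = \frac{1039}{108}$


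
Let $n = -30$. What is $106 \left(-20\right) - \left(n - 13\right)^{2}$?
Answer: $-3969$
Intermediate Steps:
$106 \left(-20\right) - \left(n - 13\right)^{2} = 106 \left(-20\right) - \left(-30 - 13\right)^{2} = -2120 - \left(-43\right)^{2} = -2120 - 1849 = -3969$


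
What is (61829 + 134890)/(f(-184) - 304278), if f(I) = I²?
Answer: -196719/270422 ≈ -0.72745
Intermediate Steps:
(61829 + 134890)/(f(-184) - 304278) = (61829 + 134890)/((-184)² - 304278) = 196719/(33856 - 304278) = 196719/(-270422) = 196719*(-1/270422) = -196719/270422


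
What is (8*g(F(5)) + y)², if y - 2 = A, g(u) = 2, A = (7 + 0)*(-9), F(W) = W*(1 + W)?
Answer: 2025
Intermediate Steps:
A = -63 (A = 7*(-9) = -63)
y = -61 (y = 2 - 63 = -61)
(8*g(F(5)) + y)² = (8*2 - 61)² = (16 - 61)² = (-45)² = 2025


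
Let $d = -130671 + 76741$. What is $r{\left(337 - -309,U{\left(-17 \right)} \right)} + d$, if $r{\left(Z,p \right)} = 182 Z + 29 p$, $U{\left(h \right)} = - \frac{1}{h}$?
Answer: $\frac{1081943}{17} \approx 63644.0$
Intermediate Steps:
$d = -53930$
$r{\left(Z,p \right)} = 29 p + 182 Z$
$r{\left(337 - -309,U{\left(-17 \right)} \right)} + d = \left(29 \left(- \frac{1}{-17}\right) + 182 \left(337 - -309\right)\right) - 53930 = \left(29 \left(\left(-1\right) \left(- \frac{1}{17}\right)\right) + 182 \left(337 + 309\right)\right) - 53930 = \left(29 \cdot \frac{1}{17} + 182 \cdot 646\right) - 53930 = \left(\frac{29}{17} + 117572\right) - 53930 = \frac{1998753}{17} - 53930 = \frac{1081943}{17}$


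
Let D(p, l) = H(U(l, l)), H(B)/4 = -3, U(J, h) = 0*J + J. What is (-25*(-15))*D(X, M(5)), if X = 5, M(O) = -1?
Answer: -4500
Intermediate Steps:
U(J, h) = J (U(J, h) = 0 + J = J)
H(B) = -12 (H(B) = 4*(-3) = -12)
D(p, l) = -12
(-25*(-15))*D(X, M(5)) = -25*(-15)*(-12) = 375*(-12) = -4500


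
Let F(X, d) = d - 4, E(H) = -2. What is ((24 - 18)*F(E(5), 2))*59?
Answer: -708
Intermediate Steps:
F(X, d) = -4 + d
((24 - 18)*F(E(5), 2))*59 = ((24 - 18)*(-4 + 2))*59 = (6*(-2))*59 = -12*59 = -708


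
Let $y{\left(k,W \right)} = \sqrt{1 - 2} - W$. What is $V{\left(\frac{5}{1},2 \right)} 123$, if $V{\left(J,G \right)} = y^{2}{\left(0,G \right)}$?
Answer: $369 - 492 i \approx 369.0 - 492.0 i$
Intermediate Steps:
$y{\left(k,W \right)} = i - W$ ($y{\left(k,W \right)} = \sqrt{-1} - W = i - W$)
$V{\left(J,G \right)} = \left(i - G\right)^{2}$
$V{\left(\frac{5}{1},2 \right)} 123 = \left(2 - i\right)^{2} \cdot 123 = 123 \left(2 - i\right)^{2}$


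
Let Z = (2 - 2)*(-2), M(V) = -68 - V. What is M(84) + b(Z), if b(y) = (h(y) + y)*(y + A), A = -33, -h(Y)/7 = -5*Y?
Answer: -152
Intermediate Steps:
Z = 0 (Z = 0*(-2) = 0)
h(Y) = 35*Y (h(Y) = -(-35)*Y = 35*Y)
b(y) = 36*y*(-33 + y) (b(y) = (35*y + y)*(y - 33) = (36*y)*(-33 + y) = 36*y*(-33 + y))
M(84) + b(Z) = (-68 - 1*84) + 36*0*(-33 + 0) = (-68 - 84) + 36*0*(-33) = -152 + 0 = -152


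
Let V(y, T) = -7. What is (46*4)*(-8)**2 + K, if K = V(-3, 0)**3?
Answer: 11433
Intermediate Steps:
K = -343 (K = (-7)**3 = -343)
(46*4)*(-8)**2 + K = (46*4)*(-8)**2 - 343 = 184*64 - 343 = 11776 - 343 = 11433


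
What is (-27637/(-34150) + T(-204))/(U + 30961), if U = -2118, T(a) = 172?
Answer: 5901437/984988450 ≈ 0.0059914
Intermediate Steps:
(-27637/(-34150) + T(-204))/(U + 30961) = (-27637/(-34150) + 172)/(-2118 + 30961) = (-27637*(-1/34150) + 172)/28843 = (27637/34150 + 172)*(1/28843) = (5901437/34150)*(1/28843) = 5901437/984988450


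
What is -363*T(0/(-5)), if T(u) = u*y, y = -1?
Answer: 0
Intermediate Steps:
T(u) = -u (T(u) = u*(-1) = -u)
-363*T(0/(-5)) = -(-363)*0/(-5) = -(-363)*0*(-⅕) = -(-363)*0 = -363*0 = 0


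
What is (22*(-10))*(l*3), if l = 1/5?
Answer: -132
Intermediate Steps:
l = ⅕ ≈ 0.20000
(22*(-10))*(l*3) = (22*(-10))*((⅕)*3) = -220*⅗ = -132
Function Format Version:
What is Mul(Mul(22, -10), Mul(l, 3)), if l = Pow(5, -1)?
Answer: -132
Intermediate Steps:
l = Rational(1, 5) ≈ 0.20000
Mul(Mul(22, -10), Mul(l, 3)) = Mul(Mul(22, -10), Mul(Rational(1, 5), 3)) = Mul(-220, Rational(3, 5)) = -132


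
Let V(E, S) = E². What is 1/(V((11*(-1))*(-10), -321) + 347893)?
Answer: 1/359993 ≈ 2.7778e-6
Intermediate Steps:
1/(V((11*(-1))*(-10), -321) + 347893) = 1/(((11*(-1))*(-10))² + 347893) = 1/((-11*(-10))² + 347893) = 1/(110² + 347893) = 1/(12100 + 347893) = 1/359993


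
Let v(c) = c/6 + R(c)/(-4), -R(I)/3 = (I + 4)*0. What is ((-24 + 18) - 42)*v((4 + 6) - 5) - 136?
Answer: -176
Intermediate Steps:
R(I) = 0 (R(I) = -3*(I + 4)*0 = -3*(4 + I)*0 = -3*0 = 0)
v(c) = c/6 (v(c) = c/6 + 0/(-4) = c*(1/6) + 0*(-1/4) = c/6 + 0 = c/6)
((-24 + 18) - 42)*v((4 + 6) - 5) - 136 = ((-24 + 18) - 42)*(((4 + 6) - 5)/6) - 136 = (-6 - 42)*((10 - 5)/6) - 136 = -8*5 - 136 = -48*5/6 - 136 = -40 - 136 = -176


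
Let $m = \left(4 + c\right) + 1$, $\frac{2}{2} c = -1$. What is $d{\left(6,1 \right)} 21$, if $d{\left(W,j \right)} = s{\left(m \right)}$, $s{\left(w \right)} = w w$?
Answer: $336$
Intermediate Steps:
$c = -1$
$m = 4$ ($m = \left(4 - 1\right) + 1 = 3 + 1 = 4$)
$s{\left(w \right)} = w^{2}$
$d{\left(W,j \right)} = 16$ ($d{\left(W,j \right)} = 4^{2} = 16$)
$d{\left(6,1 \right)} 21 = 16 \cdot 21 = 336$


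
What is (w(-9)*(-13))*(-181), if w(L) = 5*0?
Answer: 0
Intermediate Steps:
w(L) = 0
(w(-9)*(-13))*(-181) = (0*(-13))*(-181) = 0*(-181) = 0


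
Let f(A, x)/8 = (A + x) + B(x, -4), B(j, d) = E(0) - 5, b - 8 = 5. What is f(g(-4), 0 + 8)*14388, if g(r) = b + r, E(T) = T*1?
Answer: 1381248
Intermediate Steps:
b = 13 (b = 8 + 5 = 13)
E(T) = T
g(r) = 13 + r
B(j, d) = -5 (B(j, d) = 0 - 5 = -5)
f(A, x) = -40 + 8*A + 8*x (f(A, x) = 8*((A + x) - 5) = 8*(-5 + A + x) = -40 + 8*A + 8*x)
f(g(-4), 0 + 8)*14388 = (-40 + 8*(13 - 4) + 8*(0 + 8))*14388 = (-40 + 8*9 + 8*8)*14388 = (-40 + 72 + 64)*14388 = 96*14388 = 1381248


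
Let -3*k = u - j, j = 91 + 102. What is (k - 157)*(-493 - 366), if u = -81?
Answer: 169223/3 ≈ 56408.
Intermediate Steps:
j = 193
k = 274/3 (k = -(-81 - 1*193)/3 = -(-81 - 193)/3 = -1/3*(-274) = 274/3 ≈ 91.333)
(k - 157)*(-493 - 366) = (274/3 - 157)*(-493 - 366) = -197/3*(-859) = 169223/3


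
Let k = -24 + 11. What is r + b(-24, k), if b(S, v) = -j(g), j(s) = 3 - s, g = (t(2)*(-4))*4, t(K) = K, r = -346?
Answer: -381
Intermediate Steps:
k = -13
g = -32 (g = (2*(-4))*4 = -8*4 = -32)
b(S, v) = -35 (b(S, v) = -(3 - 1*(-32)) = -(3 + 32) = -1*35 = -35)
r + b(-24, k) = -346 - 35 = -381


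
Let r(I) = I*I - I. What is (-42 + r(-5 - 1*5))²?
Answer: 4624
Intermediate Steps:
r(I) = I² - I
(-42 + r(-5 - 1*5))² = (-42 + (-5 - 1*5)*(-1 + (-5 - 1*5)))² = (-42 + (-5 - 5)*(-1 + (-5 - 5)))² = (-42 - 10*(-1 - 10))² = (-42 - 10*(-11))² = (-42 + 110)² = 68² = 4624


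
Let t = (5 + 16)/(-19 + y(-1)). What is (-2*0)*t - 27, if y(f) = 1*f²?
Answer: -27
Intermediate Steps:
y(f) = f²
t = -7/6 (t = (5 + 16)/(-19 + (-1)²) = 21/(-19 + 1) = 21/(-18) = 21*(-1/18) = -7/6 ≈ -1.1667)
(-2*0)*t - 27 = -2*0*(-7/6) - 27 = 0*(-7/6) - 27 = 0 - 27 = -27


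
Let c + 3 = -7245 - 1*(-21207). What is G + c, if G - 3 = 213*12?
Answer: 16518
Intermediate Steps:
G = 2559 (G = 3 + 213*12 = 3 + 2556 = 2559)
c = 13959 (c = -3 + (-7245 - 1*(-21207)) = -3 + (-7245 + 21207) = -3 + 13962 = 13959)
G + c = 2559 + 13959 = 16518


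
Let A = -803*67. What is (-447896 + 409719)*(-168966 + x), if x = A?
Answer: 8504575759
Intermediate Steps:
A = -53801
x = -53801
(-447896 + 409719)*(-168966 + x) = (-447896 + 409719)*(-168966 - 53801) = -38177*(-222767) = 8504575759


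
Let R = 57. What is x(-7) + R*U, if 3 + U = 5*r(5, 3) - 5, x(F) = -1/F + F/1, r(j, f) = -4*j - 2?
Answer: -47130/7 ≈ -6732.9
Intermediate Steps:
r(j, f) = -2 - 4*j
x(F) = F - 1/F (x(F) = -1/F + F*1 = -1/F + F = F - 1/F)
U = -118 (U = -3 + (5*(-2 - 4*5) - 5) = -3 + (5*(-2 - 20) - 5) = -3 + (5*(-22) - 5) = -3 + (-110 - 5) = -3 - 115 = -118)
x(-7) + R*U = (-7 - 1/(-7)) + 57*(-118) = (-7 - 1*(-1/7)) - 6726 = (-7 + 1/7) - 6726 = -48/7 - 6726 = -47130/7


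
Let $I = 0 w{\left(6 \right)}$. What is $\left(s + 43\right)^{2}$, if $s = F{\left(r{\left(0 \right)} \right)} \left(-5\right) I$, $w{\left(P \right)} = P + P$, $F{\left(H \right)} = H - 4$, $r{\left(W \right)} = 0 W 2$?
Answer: $1849$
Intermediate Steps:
$r{\left(W \right)} = 0$ ($r{\left(W \right)} = 0 \cdot 2 = 0$)
$F{\left(H \right)} = -4 + H$
$w{\left(P \right)} = 2 P$
$I = 0$ ($I = 0 \cdot 2 \cdot 6 = 0 \cdot 12 = 0$)
$s = 0$ ($s = \left(-4 + 0\right) \left(-5\right) 0 = \left(-4\right) \left(-5\right) 0 = 20 \cdot 0 = 0$)
$\left(s + 43\right)^{2} = \left(0 + 43\right)^{2} = 43^{2} = 1849$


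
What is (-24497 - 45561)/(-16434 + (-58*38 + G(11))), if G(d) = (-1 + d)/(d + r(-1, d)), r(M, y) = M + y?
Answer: 735609/195694 ≈ 3.7590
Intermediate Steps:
G(d) = (-1 + d)/(-1 + 2*d) (G(d) = (-1 + d)/(d + (-1 + d)) = (-1 + d)/(-1 + 2*d))
(-24497 - 45561)/(-16434 + (-58*38 + G(11))) = (-24497 - 45561)/(-16434 + (-58*38 + (-1 + 11)/(-1 + 2*11))) = -70058/(-16434 + (-2204 + 10/(-1 + 22))) = -70058/(-16434 + (-2204 + 10/21)) = -70058/(-16434 - 46274/21) = -70058/(-391388/21) = -70058*(-21/391388) = 735609/195694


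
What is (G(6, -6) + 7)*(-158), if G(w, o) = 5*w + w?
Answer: -6794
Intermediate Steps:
G(w, o) = 6*w
(G(6, -6) + 7)*(-158) = (6*6 + 7)*(-158) = (36 + 7)*(-158) = 43*(-158) = -6794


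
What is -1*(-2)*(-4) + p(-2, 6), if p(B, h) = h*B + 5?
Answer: -15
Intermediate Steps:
p(B, h) = 5 + B*h (p(B, h) = B*h + 5 = 5 + B*h)
-1*(-2)*(-4) + p(-2, 6) = -1*(-2)*(-4) + (5 - 2*6) = 2*(-4) + (5 - 12) = -8 - 7 = -15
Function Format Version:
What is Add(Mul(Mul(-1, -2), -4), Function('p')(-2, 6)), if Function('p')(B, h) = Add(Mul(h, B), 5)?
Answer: -15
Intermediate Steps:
Function('p')(B, h) = Add(5, Mul(B, h)) (Function('p')(B, h) = Add(Mul(B, h), 5) = Add(5, Mul(B, h)))
Add(Mul(Mul(-1, -2), -4), Function('p')(-2, 6)) = Add(Mul(Mul(-1, -2), -4), Add(5, Mul(-2, 6))) = Add(Mul(2, -4), Add(5, -12)) = Add(-8, -7) = -15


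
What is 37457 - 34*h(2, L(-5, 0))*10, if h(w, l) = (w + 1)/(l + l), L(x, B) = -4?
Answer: 75169/2 ≈ 37585.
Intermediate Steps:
h(w, l) = (1 + w)/(2*l) (h(w, l) = (1 + w)/((2*l)) = (1 + w)*(1/(2*l)) = (1 + w)/(2*l))
37457 - 34*h(2, L(-5, 0))*10 = 37457 - 34*((½)*(1 + 2)/(-4))*10 = 37457 - 34*((½)*(-¼)*3)*10 = 37457 - 34*(-3/8)*10 = 37457 - (-51)*10/4 = 37457 - 1*(-255/2) = 37457 + 255/2 = 75169/2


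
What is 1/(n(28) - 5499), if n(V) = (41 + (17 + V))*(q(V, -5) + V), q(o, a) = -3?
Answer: -1/3349 ≈ -0.00029860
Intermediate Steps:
n(V) = (-3 + V)*(58 + V) (n(V) = (41 + (17 + V))*(-3 + V) = (58 + V)*(-3 + V) = (-3 + V)*(58 + V))
1/(n(28) - 5499) = 1/((-174 + 28**2 + 55*28) - 5499) = 1/((-174 + 784 + 1540) - 5499) = 1/(2150 - 5499) = 1/(-3349) = -1/3349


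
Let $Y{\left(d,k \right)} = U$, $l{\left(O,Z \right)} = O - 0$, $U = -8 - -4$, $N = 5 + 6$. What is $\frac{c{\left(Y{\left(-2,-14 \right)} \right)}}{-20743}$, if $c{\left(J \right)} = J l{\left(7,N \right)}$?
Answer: $\frac{28}{20743} \approx 0.0013499$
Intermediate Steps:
$N = 11$
$U = -4$ ($U = -8 + 4 = -4$)
$l{\left(O,Z \right)} = O$ ($l{\left(O,Z \right)} = O + 0 = O$)
$Y{\left(d,k \right)} = -4$
$c{\left(J \right)} = 7 J$ ($c{\left(J \right)} = J 7 = 7 J$)
$\frac{c{\left(Y{\left(-2,-14 \right)} \right)}}{-20743} = \frac{7 \left(-4\right)}{-20743} = \left(-28\right) \left(- \frac{1}{20743}\right) = \frac{28}{20743}$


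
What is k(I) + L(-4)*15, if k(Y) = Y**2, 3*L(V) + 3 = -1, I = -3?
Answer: -11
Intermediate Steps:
L(V) = -4/3 (L(V) = -1 + (1/3)*(-1) = -1 - 1/3 = -4/3)
k(I) + L(-4)*15 = (-3)**2 - 4/3*15 = 9 - 20 = -11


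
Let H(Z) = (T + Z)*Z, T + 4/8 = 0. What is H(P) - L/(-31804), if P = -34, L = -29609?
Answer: 37276483/31804 ≈ 1172.1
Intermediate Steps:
T = -1/2 (T = -1/2 + 0 = -1/2 ≈ -0.50000)
H(Z) = Z*(-1/2 + Z) (H(Z) = (-1/2 + Z)*Z = Z*(-1/2 + Z))
H(P) - L/(-31804) = -34*(-1/2 - 34) - (-29609)/(-31804) = -34*(-69/2) - (-29609)*(-1)/31804 = 1173 - 1*29609/31804 = 1173 - 29609/31804 = 37276483/31804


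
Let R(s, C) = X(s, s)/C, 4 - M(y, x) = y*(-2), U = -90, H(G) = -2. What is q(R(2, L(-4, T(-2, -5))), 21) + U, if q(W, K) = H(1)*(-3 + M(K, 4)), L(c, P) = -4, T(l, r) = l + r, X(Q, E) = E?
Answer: -176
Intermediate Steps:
M(y, x) = 4 + 2*y (M(y, x) = 4 - y*(-2) = 4 - (-2)*y = 4 + 2*y)
R(s, C) = s/C
q(W, K) = -2 - 4*K (q(W, K) = -2*(-3 + (4 + 2*K)) = -2*(1 + 2*K) = -2 - 4*K)
q(R(2, L(-4, T(-2, -5))), 21) + U = (-2 - 4*21) - 90 = (-2 - 84) - 90 = -86 - 90 = -176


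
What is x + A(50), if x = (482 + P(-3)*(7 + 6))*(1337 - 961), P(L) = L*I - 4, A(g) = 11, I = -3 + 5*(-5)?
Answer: 572283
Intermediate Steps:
I = -28 (I = -3 - 25 = -28)
P(L) = -4 - 28*L (P(L) = L*(-28) - 4 = -28*L - 4 = -4 - 28*L)
x = 572272 (x = (482 + (-4 - 28*(-3))*(7 + 6))*(1337 - 961) = (482 + (-4 + 84)*13)*376 = (482 + 80*13)*376 = (482 + 1040)*376 = 1522*376 = 572272)
x + A(50) = 572272 + 11 = 572283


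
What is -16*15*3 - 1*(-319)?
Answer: -401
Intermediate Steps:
-16*15*3 - 1*(-319) = -240*3 + 319 = -720 + 319 = -401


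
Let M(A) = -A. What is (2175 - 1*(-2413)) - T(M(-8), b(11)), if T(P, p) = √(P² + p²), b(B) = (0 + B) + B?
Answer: 4588 - 2*√137 ≈ 4564.6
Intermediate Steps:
b(B) = 2*B (b(B) = B + B = 2*B)
(2175 - 1*(-2413)) - T(M(-8), b(11)) = (2175 - 1*(-2413)) - √((-1*(-8))² + (2*11)²) = (2175 + 2413) - √(8² + 22²) = 4588 - √(64 + 484) = 4588 - √548 = 4588 - 2*√137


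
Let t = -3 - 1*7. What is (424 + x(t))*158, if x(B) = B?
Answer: 65412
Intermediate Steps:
t = -10 (t = -3 - 7 = -10)
(424 + x(t))*158 = (424 - 10)*158 = 414*158 = 65412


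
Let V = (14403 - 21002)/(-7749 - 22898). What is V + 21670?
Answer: 664127089/30647 ≈ 21670.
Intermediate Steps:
V = 6599/30647 (V = -6599/(-30647) = -6599*(-1/30647) = 6599/30647 ≈ 0.21532)
V + 21670 = 6599/30647 + 21670 = 664127089/30647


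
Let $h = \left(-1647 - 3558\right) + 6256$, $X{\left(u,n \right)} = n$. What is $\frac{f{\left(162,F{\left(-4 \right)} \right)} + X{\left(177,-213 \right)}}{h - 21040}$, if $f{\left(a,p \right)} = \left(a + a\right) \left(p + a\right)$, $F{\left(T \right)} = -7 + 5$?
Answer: $- \frac{17209}{6663} \approx -2.5828$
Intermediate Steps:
$F{\left(T \right)} = -2$
$f{\left(a,p \right)} = 2 a \left(a + p\right)$
$h = 1051$ ($h = -5205 + 6256 = 1051$)
$\frac{f{\left(162,F{\left(-4 \right)} \right)} + X{\left(177,-213 \right)}}{h - 21040} = \frac{2 \cdot 162 \left(162 - 2\right) - 213}{1051 - 21040} = \frac{2 \cdot 162 \cdot 160 - 213}{-19989} = \left(51840 - 213\right) \left(- \frac{1}{19989}\right) = 51627 \left(- \frac{1}{19989}\right) = - \frac{17209}{6663}$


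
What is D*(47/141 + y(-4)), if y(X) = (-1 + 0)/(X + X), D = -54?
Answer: -99/4 ≈ -24.750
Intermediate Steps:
y(X) = -1/(2*X)
D*(47/141 + y(-4)) = -54*(47/141 - 1/2/(-4)) = -54*(47*(1/141) - 1/2*(-1/4)) = -54*(1/3 + 1/8) = -54*11/24 = -99/4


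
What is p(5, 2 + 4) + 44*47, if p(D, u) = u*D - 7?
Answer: 2091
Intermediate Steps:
p(D, u) = -7 + D*u (p(D, u) = D*u - 7 = -7 + D*u)
p(5, 2 + 4) + 44*47 = (-7 + 5*(2 + 4)) + 44*47 = (-7 + 5*6) + 2068 = (-7 + 30) + 2068 = 23 + 2068 = 2091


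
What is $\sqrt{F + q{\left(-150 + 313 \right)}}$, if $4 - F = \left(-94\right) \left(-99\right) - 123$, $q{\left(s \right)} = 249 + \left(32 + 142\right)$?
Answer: $2 i \sqrt{2189} \approx 93.573 i$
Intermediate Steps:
$q{\left(s \right)} = 423$ ($q{\left(s \right)} = 249 + 174 = 423$)
$F = -9179$ ($F = 4 - \left(\left(-94\right) \left(-99\right) - 123\right) = 4 - \left(9306 - 123\right) = 4 - 9183 = -9179$)
$\sqrt{F + q{\left(-150 + 313 \right)}} = \sqrt{-9179 + 423} = \sqrt{-8756} = 2 i \sqrt{2189}$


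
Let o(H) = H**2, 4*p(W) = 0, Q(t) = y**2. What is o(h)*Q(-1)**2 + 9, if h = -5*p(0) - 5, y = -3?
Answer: 2034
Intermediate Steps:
Q(t) = 9 (Q(t) = (-3)**2 = 9)
p(W) = 0 (p(W) = (1/4)*0 = 0)
h = -5 (h = -5*0 - 5 = 0 - 5 = -5)
o(h)*Q(-1)**2 + 9 = (-5)**2*9**2 + 9 = 25*81 + 9 = 2025 + 9 = 2034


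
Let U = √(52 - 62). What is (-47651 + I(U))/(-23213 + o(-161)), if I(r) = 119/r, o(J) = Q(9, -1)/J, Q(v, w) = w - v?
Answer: 7671811/3737283 + 19159*I*√10/37372830 ≈ 2.0528 + 0.0016211*I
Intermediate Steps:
o(J) = -10/J (o(J) = (-1 - 1*9)/J = (-1 - 9)/J = -10/J)
U = I*√10 (U = √(-10) = I*√10 ≈ 3.1623*I)
(-47651 + I(U))/(-23213 + o(-161)) = (-47651 + 119/((I*√10)))/(-23213 - 10/(-161)) = (-47651 + 119*(-I*√10/10))/(-23213 - 10*(-1/161)) = (-47651 - 119*I*√10/10)/(-23213 + 10/161) = (-47651 - 119*I*√10/10)/(-3737283/161) = (-47651 - 119*I*√10/10)*(-161/3737283) = 7671811/3737283 + 19159*I*√10/37372830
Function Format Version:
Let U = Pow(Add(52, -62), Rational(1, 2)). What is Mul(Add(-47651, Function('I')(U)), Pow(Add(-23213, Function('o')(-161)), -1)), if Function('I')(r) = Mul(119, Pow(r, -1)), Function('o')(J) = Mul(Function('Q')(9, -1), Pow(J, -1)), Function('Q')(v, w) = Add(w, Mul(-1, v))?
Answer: Add(Rational(7671811, 3737283), Mul(Rational(19159, 37372830), I, Pow(10, Rational(1, 2)))) ≈ Add(2.0528, Mul(0.0016211, I))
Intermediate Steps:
Function('o')(J) = Mul(-10, Pow(J, -1)) (Function('o')(J) = Mul(Add(-1, Mul(-1, 9)), Pow(J, -1)) = Mul(Add(-1, -9), Pow(J, -1)) = Mul(-10, Pow(J, -1)))
U = Mul(I, Pow(10, Rational(1, 2))) (U = Pow(-10, Rational(1, 2)) = Mul(I, Pow(10, Rational(1, 2))) ≈ Mul(3.1623, I))
Mul(Add(-47651, Function('I')(U)), Pow(Add(-23213, Function('o')(-161)), -1)) = Mul(Add(-47651, Mul(119, Pow(Mul(I, Pow(10, Rational(1, 2))), -1))), Pow(Add(-23213, Mul(-10, Pow(-161, -1))), -1)) = Mul(Add(-47651, Mul(119, Mul(Rational(-1, 10), I, Pow(10, Rational(1, 2))))), Pow(Add(-23213, Mul(-10, Rational(-1, 161))), -1)) = Mul(Add(-47651, Mul(Rational(-119, 10), I, Pow(10, Rational(1, 2)))), Pow(Add(-23213, Rational(10, 161)), -1)) = Mul(Add(-47651, Mul(Rational(-119, 10), I, Pow(10, Rational(1, 2)))), Pow(Rational(-3737283, 161), -1)) = Mul(Add(-47651, Mul(Rational(-119, 10), I, Pow(10, Rational(1, 2)))), Rational(-161, 3737283)) = Add(Rational(7671811, 3737283), Mul(Rational(19159, 37372830), I, Pow(10, Rational(1, 2))))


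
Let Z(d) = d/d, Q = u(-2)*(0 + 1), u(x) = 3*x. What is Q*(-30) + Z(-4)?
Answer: 181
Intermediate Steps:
Q = -6 (Q = (3*(-2))*(0 + 1) = -6*1 = -6)
Z(d) = 1
Q*(-30) + Z(-4) = -6*(-30) + 1 = 180 + 1 = 181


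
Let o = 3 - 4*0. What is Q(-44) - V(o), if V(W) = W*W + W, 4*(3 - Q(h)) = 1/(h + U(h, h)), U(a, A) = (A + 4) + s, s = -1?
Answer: -3059/340 ≈ -8.9971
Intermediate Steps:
U(a, A) = 3 + A (U(a, A) = (A + 4) - 1 = (4 + A) - 1 = 3 + A)
Q(h) = 3 - 1/(4*(3 + 2*h)) (Q(h) = 3 - 1/(4*(h + (3 + h))) = 3 - 1/(4*(3 + 2*h)))
o = 3 (o = 3 + 0 = 3)
V(W) = W + W² (V(W) = W² + W = W + W²)
Q(-44) - V(o) = (35 + 24*(-44))/(4*(3 + 2*(-44))) - 3*(1 + 3) = (35 - 1056)/(4*(3 - 88)) - 3*4 = (¼)*(-1021)/(-85) - 1*12 = (¼)*(-1/85)*(-1021) - 12 = 1021/340 - 12 = -3059/340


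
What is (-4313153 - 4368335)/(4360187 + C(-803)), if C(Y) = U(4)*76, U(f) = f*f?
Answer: -8681488/4361403 ≈ -1.9905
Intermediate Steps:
U(f) = f**2
C(Y) = 1216 (C(Y) = 4**2*76 = 16*76 = 1216)
(-4313153 - 4368335)/(4360187 + C(-803)) = (-4313153 - 4368335)/(4360187 + 1216) = -8681488/4361403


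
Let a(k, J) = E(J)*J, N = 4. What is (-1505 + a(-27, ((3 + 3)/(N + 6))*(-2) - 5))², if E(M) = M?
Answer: 1344248896/625 ≈ 2.1508e+6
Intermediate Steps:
a(k, J) = J² (a(k, J) = J*J = J²)
(-1505 + a(-27, ((3 + 3)/(N + 6))*(-2) - 5))² = (-1505 + (((3 + 3)/(4 + 6))*(-2) - 5)²)² = (-1505 + ((6/10)*(-2) - 5)²)² = (-1505 + ((6*(⅒))*(-2) - 5)²)² = (-1505 + ((⅗)*(-2) - 5)²)² = (-1505 + (-6/5 - 5)²)² = (-1505 + (-31/5)²)² = (-1505 + 961/25)² = (-36664/25)² = 1344248896/625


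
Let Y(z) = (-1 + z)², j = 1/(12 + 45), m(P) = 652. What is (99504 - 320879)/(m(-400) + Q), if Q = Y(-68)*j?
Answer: -168245/559 ≈ -300.98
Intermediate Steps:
j = 1/57 ≈ 0.017544
Q = 1587/19 (Q = (-1 - 68)²*(1/57) = (-69)²*(1/57) = 4761*(1/57) = 1587/19 ≈ 83.526)
(99504 - 320879)/(m(-400) + Q) = (99504 - 320879)/(652 + 1587/19) = -221375/13975/19 = -221375*19/13975 = -168245/559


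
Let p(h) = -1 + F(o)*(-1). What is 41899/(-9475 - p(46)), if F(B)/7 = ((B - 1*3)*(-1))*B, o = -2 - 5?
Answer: -41899/9964 ≈ -4.2050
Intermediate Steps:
o = -7
F(B) = 7*B*(3 - B) (F(B) = 7*(((B - 1*3)*(-1))*B) = 7*(((B - 3)*(-1))*B) = 7*(((-3 + B)*(-1))*B) = 7*((3 - B)*B) = 7*(B*(3 - B)) = 7*B*(3 - B))
p(h) = 489 (p(h) = -1 + (7*(-7)*(3 - 1*(-7)))*(-1) = -1 + (7*(-7)*(3 + 7))*(-1) = -1 + (7*(-7)*10)*(-1) = -1 - 490*(-1) = -1 + 490 = 489)
41899/(-9475 - p(46)) = 41899/(-9475 - 1*489) = 41899/(-9475 - 489) = 41899/(-9964) = 41899*(-1/9964) = -41899/9964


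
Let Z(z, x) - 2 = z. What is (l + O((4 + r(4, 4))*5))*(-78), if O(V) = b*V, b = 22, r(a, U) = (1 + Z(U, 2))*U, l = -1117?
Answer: -187434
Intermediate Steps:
Z(z, x) = 2 + z
r(a, U) = U*(3 + U) (r(a, U) = (1 + (2 + U))*U = (3 + U)*U = U*(3 + U))
O(V) = 22*V
(l + O((4 + r(4, 4))*5))*(-78) = (-1117 + 22*((4 + 4*(3 + 4))*5))*(-78) = (-1117 + 22*((4 + 4*7)*5))*(-78) = (-1117 + 22*((4 + 28)*5))*(-78) = (-1117 + 22*(32*5))*(-78) = (-1117 + 22*160)*(-78) = (-1117 + 3520)*(-78) = 2403*(-78) = -187434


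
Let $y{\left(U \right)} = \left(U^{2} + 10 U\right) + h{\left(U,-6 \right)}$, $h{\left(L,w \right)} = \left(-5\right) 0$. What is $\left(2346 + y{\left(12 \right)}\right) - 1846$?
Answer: $764$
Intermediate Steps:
$h{\left(L,w \right)} = 0$
$y{\left(U \right)} = U^{2} + 10 U$ ($y{\left(U \right)} = \left(U^{2} + 10 U\right) + 0 = U^{2} + 10 U$)
$\left(2346 + y{\left(12 \right)}\right) - 1846 = \left(2346 + 12 \left(10 + 12\right)\right) - 1846 = \left(2346 + 12 \cdot 22\right) - 1846 = \left(2346 + 264\right) - 1846 = 2610 - 1846 = 764$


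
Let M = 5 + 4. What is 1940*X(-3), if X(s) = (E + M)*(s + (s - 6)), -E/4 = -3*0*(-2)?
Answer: -209520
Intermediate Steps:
M = 9
E = 0 (E = -4*(-3*0)*(-2) = -0*(-2) = -4*0 = 0)
X(s) = -54 + 18*s (X(s) = (0 + 9)*(s + (s - 6)) = 9*(s + (-6 + s)) = 9*(-6 + 2*s) = -54 + 18*s)
1940*X(-3) = 1940*(-54 + 18*(-3)) = 1940*(-54 - 54) = 1940*(-108) = -209520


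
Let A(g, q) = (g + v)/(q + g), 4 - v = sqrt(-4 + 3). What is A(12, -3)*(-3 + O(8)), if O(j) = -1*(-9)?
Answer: 32/3 - 2*I/3 ≈ 10.667 - 0.66667*I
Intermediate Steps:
O(j) = 9
v = 4 - I (v = 4 - sqrt(-4 + 3) = 4 - sqrt(-1) = 4 - I ≈ 4.0 - 1.0*I)
A(g, q) = (4 + g - I)/(g + q) (A(g, q) = (g + (4 - I))/(q + g) = (4 + g - I)/(g + q))
A(12, -3)*(-3 + O(8)) = ((4 + 12 - I)/(12 - 3))*(-3 + 9) = ((16 - I)/9)*6 = (16/9 - I/9)*6 = 32/3 - 2*I/3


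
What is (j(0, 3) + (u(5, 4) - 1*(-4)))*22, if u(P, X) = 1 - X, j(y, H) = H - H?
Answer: 22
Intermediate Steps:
j(y, H) = 0
(j(0, 3) + (u(5, 4) - 1*(-4)))*22 = (0 + ((1 - 1*4) - 1*(-4)))*22 = (0 + ((1 - 4) + 4))*22 = (0 + (-3 + 4))*22 = (0 + 1)*22 = 1*22 = 22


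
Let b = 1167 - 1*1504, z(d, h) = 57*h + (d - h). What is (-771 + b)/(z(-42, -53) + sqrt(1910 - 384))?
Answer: 238220/647041 + 554*sqrt(1526)/4529287 ≈ 0.37295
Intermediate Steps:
z(d, h) = d + 56*h
b = -337 (b = 1167 - 1504 = -337)
(-771 + b)/(z(-42, -53) + sqrt(1910 - 384)) = (-771 - 337)/((-42 + 56*(-53)) + sqrt(1910 - 384)) = -1108/((-42 - 2968) + sqrt(1526)) = -1108/(-3010 + sqrt(1526))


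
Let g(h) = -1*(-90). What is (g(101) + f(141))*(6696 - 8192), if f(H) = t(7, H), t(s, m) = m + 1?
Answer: -347072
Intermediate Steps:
g(h) = 90
t(s, m) = 1 + m
f(H) = 1 + H
(g(101) + f(141))*(6696 - 8192) = (90 + (1 + 141))*(6696 - 8192) = (90 + 142)*(-1496) = 232*(-1496) = -347072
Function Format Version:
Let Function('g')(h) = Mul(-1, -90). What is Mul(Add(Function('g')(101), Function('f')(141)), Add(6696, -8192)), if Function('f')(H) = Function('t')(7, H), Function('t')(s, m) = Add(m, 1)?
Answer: -347072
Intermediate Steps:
Function('g')(h) = 90
Function('t')(s, m) = Add(1, m)
Function('f')(H) = Add(1, H)
Mul(Add(Function('g')(101), Function('f')(141)), Add(6696, -8192)) = Mul(Add(90, Add(1, 141)), Add(6696, -8192)) = Mul(Add(90, 142), -1496) = Mul(232, -1496) = -347072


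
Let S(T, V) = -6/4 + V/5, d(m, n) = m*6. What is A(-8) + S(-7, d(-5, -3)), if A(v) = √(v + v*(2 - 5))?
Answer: -7/2 ≈ -3.5000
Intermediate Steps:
d(m, n) = 6*m
S(T, V) = -3/2 + V/5 (S(T, V) = -6*¼ + V*(⅕) = -3/2 + V/5)
A(v) = √2*√(-v) (A(v) = √(v + v*(-3)) = √(v - 3*v) = √(-2*v) = √2*√(-v))
A(-8) + S(-7, d(-5, -3)) = √2*√(-1*(-8)) + (-3/2 + (6*(-5))/5) = √2*√8 + (-3/2 + (⅕)*(-30)) = √2*(2*√2) + (-3/2 - 6) = 4 - 15/2 = -7/2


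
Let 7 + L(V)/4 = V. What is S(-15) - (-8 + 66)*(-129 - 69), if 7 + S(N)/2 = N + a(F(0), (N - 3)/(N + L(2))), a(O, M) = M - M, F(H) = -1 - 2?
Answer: 11440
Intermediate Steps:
L(V) = -28 + 4*V
F(H) = -3
a(O, M) = 0
S(N) = -14 + 2*N (S(N) = -14 + 2*(N + 0) = -14 + 2*N)
S(-15) - (-8 + 66)*(-129 - 69) = (-14 + 2*(-15)) - (-8 + 66)*(-129 - 69) = (-14 - 30) - 58*(-198) = -44 - 1*(-11484) = -44 + 11484 = 11440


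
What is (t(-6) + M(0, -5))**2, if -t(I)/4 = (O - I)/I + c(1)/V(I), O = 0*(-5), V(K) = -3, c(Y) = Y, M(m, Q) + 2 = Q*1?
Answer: 25/9 ≈ 2.7778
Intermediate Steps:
M(m, Q) = -2 + Q (M(m, Q) = -2 + Q*1 = -2 + Q)
O = 0
t(I) = 16/3 (t(I) = -4*((0 - I)/I + 1/(-3)) = -4*((-I)/I + 1*(-1/3)) = -4*(-1 - 1/3) = -4*(-4/3) = 16/3)
(t(-6) + M(0, -5))**2 = (16/3 + (-2 - 5))**2 = (16/3 - 7)**2 = (-5/3)**2 = 25/9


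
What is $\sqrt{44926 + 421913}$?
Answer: $3 \sqrt{51871} \approx 683.26$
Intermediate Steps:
$\sqrt{44926 + 421913} = \sqrt{466839} = 3 \sqrt{51871}$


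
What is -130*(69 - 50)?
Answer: -2470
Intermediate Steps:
-130*(69 - 50) = -130*19 = -2470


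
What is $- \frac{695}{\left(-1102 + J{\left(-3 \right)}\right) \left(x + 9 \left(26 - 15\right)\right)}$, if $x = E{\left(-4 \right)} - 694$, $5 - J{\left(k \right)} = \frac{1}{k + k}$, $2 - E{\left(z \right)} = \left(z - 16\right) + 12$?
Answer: $- \frac{278}{256659} \approx -0.0010831$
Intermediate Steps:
$E{\left(z \right)} = 6 - z$ ($E{\left(z \right)} = 2 - \left(\left(z - 16\right) + 12\right) = 2 - \left(\left(-16 + z\right) + 12\right) = 2 - \left(-4 + z\right) = 6 - z$)
$J{\left(k \right)} = 5 - \frac{1}{2 k}$ ($J{\left(k \right)} = 5 - \frac{1}{k + k} = 5 - \frac{1}{2 k}$)
$x = -684$ ($x = \left(6 - -4\right) - 694 = \left(6 + 4\right) - 694 = 10 - 694 = -684$)
$- \frac{695}{\left(-1102 + J{\left(-3 \right)}\right) \left(x + 9 \left(26 - 15\right)\right)} = - \frac{695}{\left(-1102 + \left(5 - \frac{1}{2 \left(-3\right)}\right)\right) \left(-684 + 9 \left(26 - 15\right)\right)} = - \frac{695}{\left(-1102 + \left(5 - - \frac{1}{6}\right)\right) \left(-684 + 9 \cdot 11\right)} = - \frac{695}{\left(-1102 + \left(5 + \frac{1}{6}\right)\right) \left(-684 + 99\right)} = - \frac{695}{\left(-1102 + \frac{31}{6}\right) \left(-585\right)} = - \frac{695}{\left(- \frac{6581}{6}\right) \left(-585\right)} = - \frac{695}{\frac{1283295}{2}} = \left(-695\right) \frac{2}{1283295} = - \frac{278}{256659}$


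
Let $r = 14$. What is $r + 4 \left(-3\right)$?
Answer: $2$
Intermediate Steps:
$r + 4 \left(-3\right) = 14 + 4 \left(-3\right) = 14 - 12 = 2$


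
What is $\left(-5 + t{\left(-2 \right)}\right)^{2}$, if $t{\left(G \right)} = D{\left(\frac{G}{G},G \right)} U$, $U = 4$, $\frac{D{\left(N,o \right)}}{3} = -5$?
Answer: $4225$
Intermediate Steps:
$D{\left(N,o \right)} = -15$ ($D{\left(N,o \right)} = 3 \left(-5\right) = -15$)
$t{\left(G \right)} = -60$ ($t{\left(G \right)} = \left(-15\right) 4 = -60$)
$\left(-5 + t{\left(-2 \right)}\right)^{2} = \left(-5 - 60\right)^{2} = \left(-65\right)^{2} = 4225$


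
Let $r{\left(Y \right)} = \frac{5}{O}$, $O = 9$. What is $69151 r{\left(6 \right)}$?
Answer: $\frac{345755}{9} \approx 38417.0$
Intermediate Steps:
$r{\left(Y \right)} = \frac{5}{9}$
$69151 r{\left(6 \right)} = 69151 \cdot \frac{5}{9} = \frac{345755}{9}$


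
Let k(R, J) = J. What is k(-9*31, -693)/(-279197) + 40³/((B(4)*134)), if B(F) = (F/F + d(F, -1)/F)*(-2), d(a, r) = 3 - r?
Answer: -2233529569/18706199 ≈ -119.40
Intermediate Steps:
B(F) = -2 - 8/F (B(F) = (F/F + (3 - 1*(-1))/F)*(-2) = (1 + (3 + 1)/F)*(-2) = (1 + 4/F)*(-2) = -2 - 8/F)
k(-9*31, -693)/(-279197) + 40³/((B(4)*134)) = -693/(-279197) + 40³/(((-2 - 8/4)*134)) = -693*(-1/279197) + 64000/(((-2 - 8*¼)*134)) = 693/279197 + 64000/(((-2 - 2)*134)) = 693/279197 + 64000/((-4*134)) = 693/279197 + 64000/(-536) = 693/279197 + 64000*(-1/536) = 693/279197 - 8000/67 = -2233529569/18706199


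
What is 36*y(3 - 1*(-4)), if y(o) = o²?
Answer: 1764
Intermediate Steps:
36*y(3 - 1*(-4)) = 36*(3 - 1*(-4))² = 36*(3 + 4)² = 36*7² = 36*49 = 1764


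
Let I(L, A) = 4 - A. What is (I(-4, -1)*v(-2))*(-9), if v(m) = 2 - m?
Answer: -180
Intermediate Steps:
(I(-4, -1)*v(-2))*(-9) = ((4 - 1*(-1))*(2 - 1*(-2)))*(-9) = ((4 + 1)*(2 + 2))*(-9) = (5*4)*(-9) = 20*(-9) = -180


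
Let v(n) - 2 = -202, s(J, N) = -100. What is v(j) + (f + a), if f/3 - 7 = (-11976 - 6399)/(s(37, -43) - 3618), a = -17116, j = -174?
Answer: -64247685/3718 ≈ -17280.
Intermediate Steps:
v(n) = -200 (v(n) = 2 - 202 = -200)
f = 133203/3718 (f = 21 + 3*((-11976 - 6399)/(-100 - 3618)) = 21 + 3*(-18375/(-3718)) = 21 + 3*(-18375*(-1/3718)) = 21 + 3*(18375/3718) = 21 + 55125/3718 = 133203/3718 ≈ 35.827)
v(j) + (f + a) = -200 + (133203/3718 - 17116) = -200 - 63504085/3718 = -64247685/3718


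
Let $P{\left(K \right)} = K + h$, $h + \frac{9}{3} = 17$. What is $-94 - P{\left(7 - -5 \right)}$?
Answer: $-120$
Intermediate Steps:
$h = 14$ ($h = -3 + 17 = 14$)
$P{\left(K \right)} = 14 + K$ ($P{\left(K \right)} = K + 14 = 14 + K$)
$-94 - P{\left(7 - -5 \right)} = -94 - \left(14 + \left(7 - -5\right)\right) = -94 - \left(14 + \left(7 + 5\right)\right) = -94 - \left(14 + 12\right) = -94 - 26 = -120$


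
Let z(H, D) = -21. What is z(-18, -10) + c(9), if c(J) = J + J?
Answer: -3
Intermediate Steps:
c(J) = 2*J
z(-18, -10) + c(9) = -21 + 2*9 = -21 + 18 = -3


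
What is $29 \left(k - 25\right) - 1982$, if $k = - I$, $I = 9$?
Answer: $-2968$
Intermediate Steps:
$k = -9$ ($k = \left(-1\right) 9 = -9$)
$29 \left(k - 25\right) - 1982 = 29 \left(-9 - 25\right) - 1982 = 29 \left(-34\right) - 1982 = -986 - 1982 = -2968$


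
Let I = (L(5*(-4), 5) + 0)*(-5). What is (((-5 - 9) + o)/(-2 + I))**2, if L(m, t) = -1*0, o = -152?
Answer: 6889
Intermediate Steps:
L(m, t) = 0
I = 0 (I = (0 + 0)*(-5) = 0*(-5) = 0)
(((-5 - 9) + o)/(-2 + I))**2 = (((-5 - 9) - 152)/(-2 + 0))**2 = ((-14 - 152)/(-2))**2 = (-166*(-1/2))**2 = 83**2 = 6889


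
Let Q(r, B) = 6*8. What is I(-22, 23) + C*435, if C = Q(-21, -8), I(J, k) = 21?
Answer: 20901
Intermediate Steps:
Q(r, B) = 48
C = 48
I(-22, 23) + C*435 = 21 + 48*435 = 21 + 20880 = 20901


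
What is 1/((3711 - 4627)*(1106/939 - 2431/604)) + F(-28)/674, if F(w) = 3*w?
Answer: -15482257437/124610085505 ≈ -0.12425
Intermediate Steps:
1/((3711 - 4627)*(1106/939 - 2431/604)) + F(-28)/674 = 1/((3711 - 4627)*(1106/939 - 2431/604)) + (3*(-28))/674 = 1/((-916)*(1106*(1/939) - 2431*1/604)) - 84*1/674 = -1/(916*(1106/939 - 2431/604)) - 42/337 = -1/(916*(-1614685/567156)) - 42/337 = -1/916*(-567156/1614685) - 42/337 = 141789/369762865 - 42/337 = -15482257437/124610085505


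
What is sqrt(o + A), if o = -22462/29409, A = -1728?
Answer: I*sqrt(1495189262526)/29409 ≈ 41.578*I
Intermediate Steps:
o = -22462/29409 (o = -22462*1/29409 = -22462/29409 ≈ -0.76378)
sqrt(o + A) = sqrt(-22462/29409 - 1728) = sqrt(-50841214/29409) = I*sqrt(1495189262526)/29409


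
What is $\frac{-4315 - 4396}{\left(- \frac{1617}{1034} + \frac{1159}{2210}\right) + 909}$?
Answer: $- \frac{452405785}{47154934} \approx -9.594$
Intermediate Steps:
$\frac{-4315 - 4396}{\left(- \frac{1617}{1034} + \frac{1159}{2210}\right) + 909} = - \frac{8711}{\left(\left(-1617\right) \frac{1}{1034} + 1159 \cdot \frac{1}{2210}\right) + 909} = - \frac{8711}{\left(- \frac{147}{94} + \frac{1159}{2210}\right) + 909} = - \frac{8711}{- \frac{53981}{51935} + 909} = - \frac{8711}{\frac{47154934}{51935}} = \left(-8711\right) \frac{51935}{47154934} = - \frac{452405785}{47154934}$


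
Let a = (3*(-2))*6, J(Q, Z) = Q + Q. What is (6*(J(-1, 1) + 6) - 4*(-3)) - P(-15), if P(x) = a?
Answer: 72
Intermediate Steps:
J(Q, Z) = 2*Q
a = -36 (a = -6*6 = -36)
P(x) = -36
(6*(J(-1, 1) + 6) - 4*(-3)) - P(-15) = (6*(2*(-1) + 6) - 4*(-3)) - 1*(-36) = (6*(-2 + 6) + 12) + 36 = (6*4 + 12) + 36 = (24 + 12) + 36 = 36 + 36 = 72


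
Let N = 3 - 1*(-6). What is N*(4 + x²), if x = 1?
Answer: 45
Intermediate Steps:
N = 9 (N = 3 + 6 = 9)
N*(4 + x²) = 9*(4 + 1²) = 9*(4 + 1) = 9*5 = 45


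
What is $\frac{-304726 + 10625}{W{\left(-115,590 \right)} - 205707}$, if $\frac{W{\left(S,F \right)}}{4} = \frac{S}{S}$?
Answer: $\frac{294101}{205703} \approx 1.4297$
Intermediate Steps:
$W{\left(S,F \right)} = 4$ ($W{\left(S,F \right)} = 4 \frac{S}{S} = 4 \cdot 1 = 4$)
$\frac{-304726 + 10625}{W{\left(-115,590 \right)} - 205707} = \frac{-304726 + 10625}{4 - 205707} = - \frac{294101}{-205703} = \left(-294101\right) \left(- \frac{1}{205703}\right) = \frac{294101}{205703}$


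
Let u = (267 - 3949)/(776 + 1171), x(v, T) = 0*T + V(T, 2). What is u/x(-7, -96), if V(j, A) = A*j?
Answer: 1841/186912 ≈ 0.0098495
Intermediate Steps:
x(v, T) = 2*T (x(v, T) = 0*T + 2*T = 0 + 2*T = 2*T)
u = -3682/1947 ≈ -1.8911
u/x(-7, -96) = -3682/(1947*(2*(-96))) = -3682/1947/(-192) = -3682/1947*(-1/192) = 1841/186912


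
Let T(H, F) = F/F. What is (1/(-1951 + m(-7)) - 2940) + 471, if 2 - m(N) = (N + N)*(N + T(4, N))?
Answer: -5019478/2033 ≈ -2469.0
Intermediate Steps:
T(H, F) = 1
m(N) = 2 - 2*N*(1 + N) (m(N) = 2 - (N + N)*(N + 1) = 2 - 2*N*(1 + N))
(1/(-1951 + m(-7)) - 2940) + 471 = (1/(-1951 + (2 - 2*(-7) - 2*(-7)**2)) - 2940) + 471 = (1/(-1951 + (2 + 14 - 2*49)) - 2940) + 471 = (1/(-1951 + (2 + 14 - 98)) - 2940) + 471 = (1/(-1951 - 82) - 2940) + 471 = (1/(-2033) - 2940) + 471 = (-1/2033 - 2940) + 471 = -5977021/2033 + 471 = -5019478/2033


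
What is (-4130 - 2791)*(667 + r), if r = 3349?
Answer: -27794736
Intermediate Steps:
(-4130 - 2791)*(667 + r) = (-4130 - 2791)*(667 + 3349) = -6921*4016 = -27794736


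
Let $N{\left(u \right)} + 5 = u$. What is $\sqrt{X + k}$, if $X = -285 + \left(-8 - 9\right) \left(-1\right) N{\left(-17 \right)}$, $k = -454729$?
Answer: $2 i \sqrt{113847} \approx 674.82 i$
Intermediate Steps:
$N{\left(u \right)} = -5 + u$
$X = -659$ ($X = -285 + \left(-8 - 9\right) \left(-1\right) \left(-5 - 17\right) = -285 + \left(-17\right) \left(-1\right) \left(-22\right) = -285 + 17 \left(-22\right) = -285 - 374 = -659$)
$\sqrt{X + k} = \sqrt{-659 - 454729} = \sqrt{-455388} = 2 i \sqrt{113847}$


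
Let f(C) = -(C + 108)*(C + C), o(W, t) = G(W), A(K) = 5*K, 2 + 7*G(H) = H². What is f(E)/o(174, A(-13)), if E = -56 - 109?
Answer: -65835/15137 ≈ -4.3493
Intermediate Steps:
G(H) = -2/7 + H²/7
o(W, t) = -2/7 + W²/7
E = -165
f(C) = -2*C*(108 + C) (f(C) = -(108 + C)*2*C = -2*C*(108 + C))
f(E)/o(174, A(-13)) = (-2*(-165)*(108 - 165))/(-2/7 + (⅐)*174²) = (-2*(-165)*(-57))/(-2/7 + (⅐)*30276) = -18810/(-2/7 + 30276/7) = -18810/30274/7 = -18810*7/30274 = -65835/15137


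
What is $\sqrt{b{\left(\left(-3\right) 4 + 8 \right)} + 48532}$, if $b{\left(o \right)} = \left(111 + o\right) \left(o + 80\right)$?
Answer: $6 \sqrt{1574} \approx 238.04$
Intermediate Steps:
$b{\left(o \right)} = \left(80 + o\right) \left(111 + o\right)$ ($b{\left(o \right)} = \left(111 + o\right) \left(80 + o\right) = \left(80 + o\right) \left(111 + o\right)$)
$\sqrt{b{\left(\left(-3\right) 4 + 8 \right)} + 48532} = \sqrt{\left(8880 + \left(\left(-3\right) 4 + 8\right)^{2} + 191 \left(\left(-3\right) 4 + 8\right)\right) + 48532} = \sqrt{\left(8880 + \left(-12 + 8\right)^{2} + 191 \left(-12 + 8\right)\right) + 48532} = \sqrt{\left(8880 + \left(-4\right)^{2} + 191 \left(-4\right)\right) + 48532} = \sqrt{\left(8880 + 16 - 764\right) + 48532} = \sqrt{8132 + 48532} = \sqrt{56664} = 6 \sqrt{1574}$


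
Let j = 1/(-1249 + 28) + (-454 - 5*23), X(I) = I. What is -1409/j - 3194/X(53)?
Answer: -2127850883/36821750 ≈ -57.788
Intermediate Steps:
j = -694750/1221 (j = 1/(-1221) + (-454 - 1*115) = -1/1221 + (-454 - 115) = -1/1221 - 569 = -694750/1221 ≈ -569.00)
-1409/j - 3194/X(53) = -1409/(-694750/1221) - 3194/53 = -1409*(-1221/694750) - 3194*1/53 = 1720389/694750 - 3194/53 = -2127850883/36821750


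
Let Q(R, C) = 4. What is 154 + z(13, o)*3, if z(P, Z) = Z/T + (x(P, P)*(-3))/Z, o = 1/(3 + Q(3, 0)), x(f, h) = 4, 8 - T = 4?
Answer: -2741/28 ≈ -97.893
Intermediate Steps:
T = 4 (T = 8 - 1*4 = 8 - 4 = 4)
o = ⅐ (o = 1/(3 + 4) = 1/7 = ⅐ ≈ 0.14286)
z(P, Z) = -12/Z + Z/4 (z(P, Z) = Z/4 + (4*(-3))/Z = Z*(¼) - 12/Z = Z/4 - 12/Z = -12/Z + Z/4)
154 + z(13, o)*3 = 154 + (-12/⅐ + (¼)*(⅐))*3 = 154 + (-12*7 + 1/28)*3 = 154 + (-84 + 1/28)*3 = 154 - 2351/28*3 = 154 - 7053/28 = -2741/28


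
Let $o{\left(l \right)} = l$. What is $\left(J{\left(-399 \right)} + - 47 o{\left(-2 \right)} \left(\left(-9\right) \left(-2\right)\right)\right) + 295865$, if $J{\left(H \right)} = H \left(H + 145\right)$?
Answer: $398903$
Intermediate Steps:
$J{\left(H \right)} = H \left(145 + H\right)$
$\left(J{\left(-399 \right)} + - 47 o{\left(-2 \right)} \left(\left(-9\right) \left(-2\right)\right)\right) + 295865 = \left(- 399 \left(145 - 399\right) + \left(-47\right) \left(-2\right) \left(\left(-9\right) \left(-2\right)\right)\right) + 295865 = \left(\left(-399\right) \left(-254\right) + 94 \cdot 18\right) + 295865 = \left(101346 + 1692\right) + 295865 = 103038 + 295865 = 398903$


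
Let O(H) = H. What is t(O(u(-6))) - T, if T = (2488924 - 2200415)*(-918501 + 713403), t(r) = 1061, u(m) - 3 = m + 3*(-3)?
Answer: 59172619943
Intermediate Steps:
u(m) = -6 + m (u(m) = 3 + (m + 3*(-3)) = 3 + (m - 9) = 3 + (-9 + m) = -6 + m)
T = -59172618882 (T = 288509*(-205098) = -59172618882)
t(O(u(-6))) - T = 1061 - 1*(-59172618882) = 1061 + 59172618882 = 59172619943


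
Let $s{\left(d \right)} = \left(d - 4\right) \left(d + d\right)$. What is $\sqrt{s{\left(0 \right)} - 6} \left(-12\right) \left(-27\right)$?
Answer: $324 i \sqrt{6} \approx 793.63 i$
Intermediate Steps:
$s{\left(d \right)} = 2 d \left(-4 + d\right)$ ($s{\left(d \right)} = \left(-4 + d\right) 2 d = 2 d \left(-4 + d\right)$)
$\sqrt{s{\left(0 \right)} - 6} \left(-12\right) \left(-27\right) = \sqrt{2 \cdot 0 \left(-4 + 0\right) - 6} \left(-12\right) \left(-27\right) = \sqrt{2 \cdot 0 \left(-4\right) - 6} \left(-12\right) \left(-27\right) = \sqrt{0 - 6} \left(-12\right) \left(-27\right) = \sqrt{-6} \left(-12\right) \left(-27\right) = i \sqrt{6} \left(-12\right) \left(-27\right) = - 12 i \sqrt{6} \left(-27\right) = 324 i \sqrt{6}$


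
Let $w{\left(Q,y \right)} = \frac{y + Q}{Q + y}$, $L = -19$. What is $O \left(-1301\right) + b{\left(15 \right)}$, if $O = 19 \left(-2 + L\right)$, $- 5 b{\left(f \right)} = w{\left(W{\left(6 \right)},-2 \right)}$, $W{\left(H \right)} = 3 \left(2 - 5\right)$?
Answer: $\frac{2595494}{5} \approx 5.191 \cdot 10^{5}$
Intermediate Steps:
$W{\left(H \right)} = -9$ ($W{\left(H \right)} = 3 \left(-3\right) = -9$)
$w{\left(Q,y \right)} = 1$ ($w{\left(Q,y \right)} = \frac{Q + y}{Q + y} = 1$)
$b{\left(f \right)} = - \frac{1}{5}$ ($b{\left(f \right)} = \left(- \frac{1}{5}\right) 1 = - \frac{1}{5}$)
$O = -399$ ($O = 19 \left(-2 - 19\right) = 19 \left(-21\right) = -399$)
$O \left(-1301\right) + b{\left(15 \right)} = \left(-399\right) \left(-1301\right) - \frac{1}{5} = 519099 - \frac{1}{5} = \frac{2595494}{5}$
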